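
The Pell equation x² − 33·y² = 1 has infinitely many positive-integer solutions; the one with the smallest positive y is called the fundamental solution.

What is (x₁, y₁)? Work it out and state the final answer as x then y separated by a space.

d=33: √d = [5; 1,2,1,10] (ℓ=4, even), read p_3/q_3
a_0=5:  p_0=5·1+0=5,  q_0=5·0+1=1
…
a_2=2:  p_2=2·6+5=17,  q_2=2·1+1=3
a_3=1:  p_3=1·17+6=23,  q_3=1·3+1=4
fundamental: x₁=23, y₁=4  (since 529 − 33·16 = 1)

23 4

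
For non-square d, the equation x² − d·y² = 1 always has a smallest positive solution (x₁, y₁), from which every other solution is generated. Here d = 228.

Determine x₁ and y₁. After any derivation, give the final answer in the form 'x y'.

151 10

√228 → a₀=15, period (10,30); ℓ=2 even so k=1
i=0: a=15 ⇒ p=15, q=1
i=1: a=10 ⇒ p=151, q=10
→ (151, 10).  Check: 151²=22801, 228·10²=22800, difference 1.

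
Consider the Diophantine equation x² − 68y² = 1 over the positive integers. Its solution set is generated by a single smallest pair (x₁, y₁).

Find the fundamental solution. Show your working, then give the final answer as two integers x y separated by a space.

33 4

√68 → a₀=8, period (4,16); ℓ=2 even so k=1
a_0=8:  p_0=8·1+0=8,  q_0=8·0+1=1
a_1=4:  p_1=4·8+1=33,  q_1=4·1+0=4
→ (33, 4).  Check: 33²=1089, 68·4²=1088, difference 1.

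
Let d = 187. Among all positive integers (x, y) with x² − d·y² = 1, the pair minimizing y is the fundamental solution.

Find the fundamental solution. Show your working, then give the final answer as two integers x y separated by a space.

1682 123

√187 → a₀=13, period (1,2,13,2,1,26); ℓ=6 even so k=5
a_0=13:  p_0=13·1+0=13,  q_0=13·0+1=1
a_1=1:  p_1=1·13+1=14,  q_1=1·1+0=1
…
a_4=2:  p_4=2·547+41=1135,  q_4=2·40+3=83
a_5=1:  p_5=1·1135+547=1682,  q_5=1·83+40=123
(x₁, y₁) = (1682, 123);  1682² − 187·123² = 1 ✓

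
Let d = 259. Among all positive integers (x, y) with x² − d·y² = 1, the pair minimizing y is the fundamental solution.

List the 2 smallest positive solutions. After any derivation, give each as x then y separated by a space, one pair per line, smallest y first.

√259 → a₀=16, period (10,1,2,3,4,3,2,1,10,32); ℓ=10 even so k=9
i=0: a=16 ⇒ p=16, q=1
i=1: a=10 ⇒ p=161, q=10
…
i=3: a=2 ⇒ p=515, q=32
…
i=5: a=4 ⇒ p=7403, q=460
…
i=7: a=2 ⇒ p=55265, q=3434
i=8: a=1 ⇒ p=79196, q=4921
i=9: a=10 ⇒ p=847225, q=52644
fundamental: x₁=847225, y₁=52644  (since 717790200625 − 259·2771390736 = 1)
(847225+52644√259)^2 = 1435580401249 + 89202625800√259

847225 52644
1435580401249 89202625800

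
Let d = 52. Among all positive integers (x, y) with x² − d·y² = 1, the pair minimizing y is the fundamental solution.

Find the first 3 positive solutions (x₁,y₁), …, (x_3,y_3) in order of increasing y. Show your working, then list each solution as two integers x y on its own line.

√52 → a₀=7, period (4,1,2,1,4,14); ℓ=6 even so k=5
i=0: a=7 ⇒ p=7, q=1
i=1: a=4 ⇒ p=29, q=4
i=2: a=1 ⇒ p=36, q=5
i=3: a=2 ⇒ p=101, q=14
i=4: a=1 ⇒ p=137, q=19
i=5: a=4 ⇒ p=649, q=90
→ (649, 90).  Check: 649²=421201, 52·90²=421200, difference 1.
(649+90√52)^2 = 842401 + 116820√52
(649+90√52)^3 = 1093435849 + 151632270√52

649 90
842401 116820
1093435849 151632270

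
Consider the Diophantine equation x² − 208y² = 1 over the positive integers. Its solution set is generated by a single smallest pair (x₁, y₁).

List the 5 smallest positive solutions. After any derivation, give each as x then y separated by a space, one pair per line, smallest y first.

649 45
842401 58410
1093435849 75816135
1419278889601 98409284820
1842222905266249 127735175880225

d=208: √d = [14; 2,2,1,2,2,28] (ℓ=6, even), read p_5/q_5
a_0=14:  p_0=14·1+0=14,  q_0=14·0+1=1
a_1=2:  p_1=2·14+1=29,  q_1=2·1+0=2
a_2=2:  p_2=2·29+14=72,  q_2=2·2+1=5
a_3=1:  p_3=1·72+29=101,  q_3=1·5+2=7
a_4=2:  p_4=2·101+72=274,  q_4=2·7+5=19
a_5=2:  p_5=2·274+101=649,  q_5=2·19+7=45
→ (649, 45).  Check: 649²=421201, 208·45²=421200, difference 1.
n=2: (649,45)∘(649,45) = (649·649+208·45·45, 649·45+45·649) = (842401,58410)
n=3: (842401,58410)∘(649,45) = (649·842401+208·45·58410, 649·58410+45·842401) = (1093435849,75816135)
n=4: (1093435849,75816135)∘(649,45) = (649·1093435849+208·45·75816135, 649·75816135+45·1093435849) = (1419278889601,98409284820)
n=5: (1419278889601,98409284820)∘(649,45) = (649·1419278889601+208·45·98409284820, 649·98409284820+45·1419278889601) = (1842222905266249,127735175880225)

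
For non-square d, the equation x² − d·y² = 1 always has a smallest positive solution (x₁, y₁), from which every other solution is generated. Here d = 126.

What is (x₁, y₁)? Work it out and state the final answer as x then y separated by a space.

√126 → a₀=11, period (4,2,4,22); ℓ=4 even so k=3
a_0=11:  p_0=11·1+0=11,  q_0=11·0+1=1
a_1=4:  p_1=4·11+1=45,  q_1=4·1+0=4
a_2=2:  p_2=2·45+11=101,  q_2=2·4+1=9
a_3=4:  p_3=4·101+45=449,  q_3=4·9+4=40
fundamental: x₁=449, y₁=40  (since 201601 − 126·1600 = 1)

449 40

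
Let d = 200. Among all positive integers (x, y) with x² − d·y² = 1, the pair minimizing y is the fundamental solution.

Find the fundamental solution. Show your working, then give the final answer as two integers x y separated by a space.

99 7

[14; 7,28] for √200; ℓ=2 ⇒ convergent index 1
i=0: a=14 ⇒ p=14, q=1
i=1: a=7 ⇒ p=99, q=7
→ (99, 7).  Check: 99²=9801, 200·7²=9800, difference 1.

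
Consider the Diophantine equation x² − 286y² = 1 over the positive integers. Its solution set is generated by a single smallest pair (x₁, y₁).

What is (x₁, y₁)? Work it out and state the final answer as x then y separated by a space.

[16; 1,10,3,3,2,3,3,10,1,32] for √286; ℓ=10 ⇒ convergent index 9
i=0: a=16 ⇒ p=16, q=1
i=1: a=1 ⇒ p=17, q=1
i=2: a=10 ⇒ p=186, q=11
…
i=6: a=3 ⇒ p=15102, q=893
…
i=8: a=10 ⇒ p=512132, q=30283
i=9: a=1 ⇒ p=561835, q=33222
fundamental: x₁=561835, y₁=33222  (since 315658567225 − 286·1103701284 = 1)

561835 33222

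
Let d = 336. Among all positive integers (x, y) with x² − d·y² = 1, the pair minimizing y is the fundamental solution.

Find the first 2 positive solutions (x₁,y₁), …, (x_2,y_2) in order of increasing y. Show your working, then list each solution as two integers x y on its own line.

√336 → a₀=18, period (3,36); ℓ=2 even so k=1
a_0=18:  p_0=18·1+0=18,  q_0=18·0+1=1
a_1=3:  p_1=3·18+1=55,  q_1=3·1+0=3
fundamental: x₁=55, y₁=3  (since 3025 − 336·9 = 1)
(x_2, y_2) = (55·55 + 336·3·3, 55·3 + 3·55) = (6049, 330)

55 3
6049 330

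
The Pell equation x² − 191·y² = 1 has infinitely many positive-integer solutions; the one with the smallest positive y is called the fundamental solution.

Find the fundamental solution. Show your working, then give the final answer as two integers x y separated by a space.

8994000 650783

√191 = [13; 1,4,1,1,3,…,4,1,26, …], period ℓ=16 (even) → k=15
step 0: (13, 1)  from 13·(1,0) + (0,1)
step 1: (14, 1)  from 1·(13,1) + (1,0)
step 2: (69, 5)  from 4·(14,1) + (13,1)
…
step 6: (1230, 89)  from 2·(539,39) + (152,11)
step 7: (2999, 217)  from 2·(1230,89) + (539,39)
step 8: (40217, 2910)  from 13·(2999,217) + (1230,89)
step 9: (83433, 6037)  from 2·(40217,2910) + (2999,217)
…
step 14: (7377553, 533821)  from 4·(1616447,116962) + (911765,65973)
step 15: (8994000, 650783)  from 1·(7377553,533821) + (1616447,116962)
→ (8994000, 650783).  Check: 8994000²=80892036000000, 191·650783²=80892035999999, difference 1.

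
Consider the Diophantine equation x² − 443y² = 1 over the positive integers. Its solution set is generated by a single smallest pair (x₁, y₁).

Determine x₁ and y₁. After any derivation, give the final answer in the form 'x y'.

442 21

d=443: √d = [21; 21,42] (ℓ=2, even), read p_1/q_1
step 0: (21, 1)  from 21·(1,0) + (0,1)
step 1: (442, 21)  from 21·(21,1) + (1,0)
(x₁, y₁) = (442, 21);  442² − 443·21² = 1 ✓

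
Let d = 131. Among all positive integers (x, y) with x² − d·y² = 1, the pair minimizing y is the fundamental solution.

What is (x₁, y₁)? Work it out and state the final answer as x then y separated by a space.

10610 927

[11; 2,4,11,4,2,22] for √131; ℓ=6 ⇒ convergent index 5
a_0=11:  p_0=11·1+0=11,  q_0=11·0+1=1
…
a_2=4:  p_2=4·23+11=103,  q_2=4·2+1=9
a_3=11:  p_3=11·103+23=1156,  q_3=11·9+2=101
a_4=4:  p_4=4·1156+103=4727,  q_4=4·101+9=413
a_5=2:  p_5=2·4727+1156=10610,  q_5=2·413+101=927
(x₁, y₁) = (10610, 927);  10610² − 131·927² = 1 ✓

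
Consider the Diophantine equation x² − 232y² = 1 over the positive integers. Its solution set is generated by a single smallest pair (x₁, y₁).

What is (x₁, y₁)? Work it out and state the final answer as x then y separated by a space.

d=232: √d = [15; 4,3,7,3,4,30] (ℓ=6, even), read p_5/q_5
k=0  a_k=15  p_k/q_k = 15/1
k=1  a_k=4  p_k/q_k = 61/4
k=2  a_k=3  p_k/q_k = 198/13
…
k=4  a_k=3  p_k/q_k = 4539/298
k=5  a_k=4  p_k/q_k = 19603/1287
fundamental: x₁=19603, y₁=1287  (since 384277609 − 232·1656369 = 1)

19603 1287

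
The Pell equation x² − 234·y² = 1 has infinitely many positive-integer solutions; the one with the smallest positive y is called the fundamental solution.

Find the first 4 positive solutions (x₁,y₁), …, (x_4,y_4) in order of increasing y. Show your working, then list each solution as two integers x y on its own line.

d=234: √d = [15; 3,2,1,2,1,2,3,30] (ℓ=8, even), read p_7/q_7
step 0: (15, 1)  from 15·(1,0) + (0,1)
…
step 2: (107, 7)  from 2·(46,3) + (15,1)
step 3: (153, 10)  from 1·(107,7) + (46,3)
step 4: (413, 27)  from 2·(153,10) + (107,7)
step 5: (566, 37)  from 1·(413,27) + (153,10)
step 6: (1545, 101)  from 2·(566,37) + (413,27)
step 7: (5201, 340)  from 3·(1545,101) + (566,37)
fundamental: x₁=5201, y₁=340  (since 27050401 − 234·115600 = 1)
n=2: (5201,340)∘(5201,340) = (5201·5201+234·340·340, 5201·340+340·5201) = (54100801,3536680)
n=3: (54100801,3536680)∘(5201,340) = (5201·54100801+234·340·3536680, 5201·3536680+340·54100801) = (562756526801,36788545020)
n=4: (562756526801,36788545020)∘(5201,340) = (5201·562756526801+234·340·36788545020, 5201·36788545020+340·562756526801) = (5853793337683201,382674441761360)

5201 340
54100801 3536680
562756526801 36788545020
5853793337683201 382674441761360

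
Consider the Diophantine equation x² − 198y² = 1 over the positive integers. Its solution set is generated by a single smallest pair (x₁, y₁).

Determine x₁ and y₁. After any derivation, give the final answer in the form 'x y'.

197 14

√198 = [14; 14,28, …], period ℓ=2 (even) → k=1
a_0=14:  p_0=14·1+0=14,  q_0=14·0+1=1
a_1=14:  p_1=14·14+1=197,  q_1=14·1+0=14
→ (197, 14).  Check: 197²=38809, 198·14²=38808, difference 1.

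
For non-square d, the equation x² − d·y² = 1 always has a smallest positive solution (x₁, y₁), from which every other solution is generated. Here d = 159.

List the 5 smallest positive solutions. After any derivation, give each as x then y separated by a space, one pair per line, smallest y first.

√159 → a₀=12, period (1,1,1,1,3,1,1,1,1,24); ℓ=10 even so k=9
a_0=12:  p_0=12·1+0=12,  q_0=12·0+1=1
…
a_3=1:  p_3=1·25+13=38,  q_3=1·2+1=3
…
a_7=1:  p_7=1·290+227=517,  q_7=1·23+18=41
a_8=1:  p_8=1·517+290=807,  q_8=1·41+23=64
a_9=1:  p_9=1·807+517=1324,  q_9=1·64+41=105
→ (1324, 105).  Check: 1324²=1752976, 159·105²=1752975, difference 1.
n=2: (1324,105)∘(1324,105) = (1324·1324+159·105·105, 1324·105+105·1324) = (3505951,278040)
n=3: (3505951,278040)∘(1324,105) = (1324·3505951+159·105·278040, 1324·278040+105·3505951) = (9283756924,736249815)
n=4: (9283756924,736249815)∘(1324,105) = (1324·9283756924+159·105·736249815, 1324·736249815+105·9283756924) = (24583384828801,1949589232080)
n=5: (24583384828801,1949589232080)∘(1324,105) = (1324·24583384828801+159·105·1949589232080, 1324·1949589232080+105·24583384828801) = (65096793742908124,5162511550298025)

1324 105
3505951 278040
9283756924 736249815
24583384828801 1949589232080
65096793742908124 5162511550298025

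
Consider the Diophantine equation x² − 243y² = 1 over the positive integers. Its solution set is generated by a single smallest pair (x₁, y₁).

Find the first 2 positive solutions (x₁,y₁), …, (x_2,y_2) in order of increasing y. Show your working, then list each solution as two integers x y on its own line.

√243 = [15; 1,1,2,3,15,3,2,1,1,30, …], period ℓ=10 (even) → k=9
k=0  a_k=15  p_k/q_k = 15/1
…
k=4  a_k=3  p_k/q_k = 265/17
k=5  a_k=15  p_k/q_k = 4053/260
k=6  a_k=3  p_k/q_k = 12424/797
k=7  a_k=2  p_k/q_k = 28901/1854
k=8  a_k=1  p_k/q_k = 41325/2651
k=9  a_k=1  p_k/q_k = 70226/4505
fundamental: x₁=70226, y₁=4505  (since 4931691076 − 243·20295025 = 1)
(x_2, y_2) = (70226·70226 + 243·4505·4505, 70226·4505 + 4505·70226) = (9863382151, 632736260)

70226 4505
9863382151 632736260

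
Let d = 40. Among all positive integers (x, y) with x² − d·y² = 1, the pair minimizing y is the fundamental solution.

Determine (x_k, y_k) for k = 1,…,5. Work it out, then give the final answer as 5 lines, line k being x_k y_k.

19 3
721 114
27379 4329
1039681 164388
39480499 6242415

d=40: √d = [6; 3,12] (ℓ=2, even), read p_1/q_1
step 0: (6, 1)  from 6·(1,0) + (0,1)
step 1: (19, 3)  from 3·(6,1) + (1,0)
fundamental: x₁=19, y₁=3  (since 361 − 40·9 = 1)
(19+3√40)^2 = 721 + 114√40
(19+3√40)^3 = 27379 + 4329√40
(19+3√40)^4 = 1039681 + 164388√40
(19+3√40)^5 = 39480499 + 6242415√40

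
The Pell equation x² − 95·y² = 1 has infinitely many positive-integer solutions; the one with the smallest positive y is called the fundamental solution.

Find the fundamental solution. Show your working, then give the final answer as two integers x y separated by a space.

√95 = [9; 1,2,1,18, …], period ℓ=4 (even) → k=3
i=0: a=9 ⇒ p=9, q=1
i=1: a=1 ⇒ p=10, q=1
i=2: a=2 ⇒ p=29, q=3
i=3: a=1 ⇒ p=39, q=4
→ (39, 4).  Check: 39²=1521, 95·4²=1520, difference 1.

39 4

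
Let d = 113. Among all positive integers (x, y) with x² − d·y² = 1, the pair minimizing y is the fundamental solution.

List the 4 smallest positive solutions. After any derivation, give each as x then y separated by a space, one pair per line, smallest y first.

d=113: √d = [10; 1,1,1,2,2,1,1,1,20] (ℓ=9, odd), read p_17/q_17
a_0=10:  p_0=10·1+0=10,  q_0=10·0+1=1
a_1=1:  p_1=1·10+1=11,  q_1=1·1+0=1
a_2=1:  p_2=1·11+10=21,  q_2=1·1+1=2
…
a_7=1:  p_7=1·287+202=489,  q_7=1·27+19=46
a_8=1:  p_8=1·489+287=776,  q_8=1·46+27=73
…
a_11=1:  p_11=1·16785+16009=32794,  q_11=1·1579+1506=3085
a_12=1:  p_12=1·32794+16785=49579,  q_12=1·3085+1579=4664
a_13=2:  p_13=2·49579+32794=131952,  q_13=2·4664+3085=12413
…
a_15=1:  p_15=1·313483+131952=445435,  q_15=1·29490+12413=41903
a_16=1:  p_16=1·445435+313483=758918,  q_16=1·41903+29490=71393
a_17=1:  p_17=1·758918+445435=1204353,  q_17=1·71393+41903=113296
→ (1204353, 113296).  Check: 1204353²=1450466148609, 113·113296²=1450466148608, difference 1.
n=2: (1204353,113296)∘(1204353,113296) = (1204353·1204353+113·113296·113296, 1204353·113296+113296·1204353) = (2900932297217,272896754976)
n=3: (2900932297217,272896754976)∘(1204353,113296) = (1204353·2900932297217+113·113296·272896754976, 1204353·272896754976+113296·2900932297217) = (6987493029899166849,657328051091107760)
n=4: (6987493029899166849,657328051091107760)∘(1204353,113296) = (1204353·6987493029899166849+113·113296·657328051091107760, 1204353·657328051091107760+113296·6987493029899166849) = (16830816386073401651890177,1583310020631184911403584)

1204353 113296
2900932297217 272896754976
6987493029899166849 657328051091107760
16830816386073401651890177 1583310020631184911403584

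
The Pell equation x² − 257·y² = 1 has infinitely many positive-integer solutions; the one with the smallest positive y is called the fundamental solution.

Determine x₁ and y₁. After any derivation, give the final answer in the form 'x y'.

513 32

√257 → a₀=16, period (32); ℓ=1 odd so k=1
i=0: a=16 ⇒ p=16, q=1
i=1: a=32 ⇒ p=513, q=32
→ (513, 32).  Check: 513²=263169, 257·32²=263168, difference 1.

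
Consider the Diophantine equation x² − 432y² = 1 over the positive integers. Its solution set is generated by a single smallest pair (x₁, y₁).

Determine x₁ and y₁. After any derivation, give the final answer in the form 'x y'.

d=432: √d = [20; 1,3,1,1,1,3,1,40] (ℓ=8, even), read p_7/q_7
step 0: (20, 1)  from 20·(1,0) + (0,1)
…
step 6: (1060, 51)  from 3·(291,14) + (187,9)
step 7: (1351, 65)  from 1·(1060,51) + (291,14)
fundamental: x₁=1351, y₁=65  (since 1825201 − 432·4225 = 1)

1351 65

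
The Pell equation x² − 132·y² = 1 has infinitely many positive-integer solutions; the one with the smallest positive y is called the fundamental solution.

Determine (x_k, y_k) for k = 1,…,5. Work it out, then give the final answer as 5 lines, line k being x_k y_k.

√132 = [11; 2,22, …], period ℓ=2 (even) → k=1
i=0: a=11 ⇒ p=11, q=1
i=1: a=2 ⇒ p=23, q=2
→ (23, 2).  Check: 23²=529, 132·2²=528, difference 1.
(23+2√132)^2 = 1057 + 92√132
(23+2√132)^3 = 48599 + 4230√132
(23+2√132)^4 = 2234497 + 194488√132
(23+2√132)^5 = 102738263 + 8942218√132

23 2
1057 92
48599 4230
2234497 194488
102738263 8942218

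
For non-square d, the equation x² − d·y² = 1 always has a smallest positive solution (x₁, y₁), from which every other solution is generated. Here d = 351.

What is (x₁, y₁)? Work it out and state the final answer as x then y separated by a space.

[18; 1,2,1,3,2,2,2,3,1,2,1,36] for √351; ℓ=12 ⇒ convergent index 11
a_0=18:  p_0=18·1+0=18,  q_0=18·0+1=1
…
a_2=2:  p_2=2·19+18=56,  q_2=2·1+1=3
a_3=1:  p_3=1·56+19=75,  q_3=1·3+1=4
a_4=3:  p_4=3·75+56=281,  q_4=3·4+3=15
a_5=2:  p_5=2·281+75=637,  q_5=2·15+4=34
a_6=2:  p_6=2·637+281=1555,  q_6=2·34+15=83
a_7=2:  p_7=2·1555+637=3747,  q_7=2·83+34=200
a_8=3:  p_8=3·3747+1555=12796,  q_8=3·200+83=683
…
a_10=2:  p_10=2·16543+12796=45882,  q_10=2·883+683=2449
a_11=1:  p_11=1·45882+16543=62425,  q_11=1·2449+883=3332
fundamental: x₁=62425, y₁=3332  (since 3896880625 − 351·11102224 = 1)

62425 3332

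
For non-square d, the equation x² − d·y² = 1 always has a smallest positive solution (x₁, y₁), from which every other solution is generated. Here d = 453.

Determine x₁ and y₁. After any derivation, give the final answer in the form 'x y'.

[21; 3,1,1,10,14,10,1,1,3,42] for √453; ℓ=10 ⇒ convergent index 9
a_0=21:  p_0=21·1+0=21,  q_0=21·0+1=1
a_1=3:  p_1=3·21+1=64,  q_1=3·1+0=3
a_2=1:  p_2=1·64+21=85,  q_2=1·3+1=4
…
a_4=10:  p_4=10·149+85=1575,  q_4=10·7+4=74
a_5=14:  p_5=14·1575+149=22199,  q_5=14·74+7=1043
a_6=10:  p_6=10·22199+1575=223565,  q_6=10·1043+74=10504
a_7=1:  p_7=1·223565+22199=245764,  q_7=1·10504+1043=11547
a_8=1:  p_8=1·245764+223565=469329,  q_8=1·11547+10504=22051
a_9=3:  p_9=3·469329+245764=1653751,  q_9=3·22051+11547=77700
→ (1653751, 77700).  Check: 1653751²=2734892370001, 453·77700²=2734892370000, difference 1.

1653751 77700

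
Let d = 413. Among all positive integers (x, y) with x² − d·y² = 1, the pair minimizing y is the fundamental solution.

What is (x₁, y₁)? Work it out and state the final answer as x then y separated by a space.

113399 5580

[20; 3,9,1,4,1,9,3,40] for √413; ℓ=8 ⇒ convergent index 7
k=0  a_k=20  p_k/q_k = 20/1
…
k=6  a_k=9  p_k/q_k = 36560/1799
k=7  a_k=3  p_k/q_k = 113399/5580
fundamental: x₁=113399, y₁=5580  (since 12859333201 − 413·31136400 = 1)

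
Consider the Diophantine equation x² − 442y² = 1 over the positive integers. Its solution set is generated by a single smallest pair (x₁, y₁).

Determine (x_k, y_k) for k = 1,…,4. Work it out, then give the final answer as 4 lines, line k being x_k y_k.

d=442: √d = [21; 42] (ℓ=1, odd), read p_1/q_1
i=0: a=21 ⇒ p=21, q=1
i=1: a=42 ⇒ p=883, q=42
(x₁, y₁) = (883, 42);  883² − 442·42² = 1 ✓
k=2:  x_2 = 883·883+442·42·42 = 1559377,  y_2 = 883·42+42·883 = 74172
k=3:  x_3 = 883·1559377+442·42·74172 = 2753858899,  y_3 = 883·74172+42·1559377 = 130987710
k=4:  x_4 = 883·2753858899+442·42·130987710 = 4863313256257,  y_4 = 883·130987710+42·2753858899 = 231324221688

883 42
1559377 74172
2753858899 130987710
4863313256257 231324221688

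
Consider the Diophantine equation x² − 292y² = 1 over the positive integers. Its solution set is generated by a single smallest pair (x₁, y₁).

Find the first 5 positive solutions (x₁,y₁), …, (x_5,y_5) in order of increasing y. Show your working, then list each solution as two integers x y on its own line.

[17; 11,2,1,3,8,3,1,2,11,34] for √292; ℓ=10 ⇒ convergent index 9
a_0=17:  p_0=17·1+0=17,  q_0=17·0+1=1
…
a_5=8:  p_5=8·2136+581=17669,  q_5=8·125+34=1034
a_6=3:  p_6=3·17669+2136=55143,  q_6=3·1034+125=3227
…
a_8=2:  p_8=2·72812+55143=200767,  q_8=2·4261+3227=11749
a_9=11:  p_9=11·200767+72812=2281249,  q_9=11·11749+4261=133500
fundamental: x₁=2281249, y₁=133500  (since 5204097000001 − 292·17822250000 = 1)
n=2: (2281249,133500)∘(2281249,133500) = (2281249·2281249+292·133500·133500, 2281249·133500+133500·2281249) = (10408194000001,609093483000)
n=3: (10408194000001,609093483000)∘(2281249,133500) = (2281249·10408194000001+292·133500·609093483000, 2281249·609093483000+133500·10408194000001) = (47487364308614281249,2778987798000400500)
n=4: (47487364308614281249,2778987798000400500)∘(2281249,133500) = (2281249·47487364308614281249+292·133500·2778987798000400500, 2281249·2778987798000400500+133500·47487364308614281249) = (216661004683313632776000001,12679126270400622186966000)
n=5: (216661004683313632776000001,12679126270400622186966000)∘(2281249,133500) = (2281249·216661004683313632776000001+292·133500·12679126270400622186966000, 2281249·12679126270400622186966000+133500·216661004683313632776000001) = (988515400545561595548925838281249,57848488250447518938990000667500)

2281249 133500
10408194000001 609093483000
47487364308614281249 2778987798000400500
216661004683313632776000001 12679126270400622186966000
988515400545561595548925838281249 57848488250447518938990000667500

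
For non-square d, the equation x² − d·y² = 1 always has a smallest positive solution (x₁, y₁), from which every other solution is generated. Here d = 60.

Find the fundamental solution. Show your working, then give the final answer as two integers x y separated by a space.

31 4

d=60: √d = [7; 1,2,1,14] (ℓ=4, even), read p_3/q_3
step 0: (7, 1)  from 7·(1,0) + (0,1)
step 1: (8, 1)  from 1·(7,1) + (1,0)
step 2: (23, 3)  from 2·(8,1) + (7,1)
step 3: (31, 4)  from 1·(23,3) + (8,1)
fundamental: x₁=31, y₁=4  (since 961 − 60·16 = 1)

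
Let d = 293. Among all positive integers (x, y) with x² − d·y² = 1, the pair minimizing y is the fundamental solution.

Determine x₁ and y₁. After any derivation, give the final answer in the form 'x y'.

12320649 719780

[17; 8,1,1,8,34] for √293; ℓ=5 ⇒ convergent index 9
step 0: (17, 1)  from 17·(1,0) + (0,1)
step 1: (137, 8)  from 8·(17,1) + (1,0)
step 2: (154, 9)  from 1·(137,8) + (17,1)
step 3: (291, 17)  from 1·(154,9) + (137,8)
step 4: (2482, 145)  from 8·(291,17) + (154,9)
step 5: (84679, 4947)  from 34·(2482,145) + (291,17)
step 6: (679914, 39721)  from 8·(84679,4947) + (2482,145)
step 7: (764593, 44668)  from 1·(679914,39721) + (84679,4947)
step 8: (1444507, 84389)  from 1·(764593,44668) + (679914,39721)
step 9: (12320649, 719780)  from 8·(1444507,84389) + (764593,44668)
→ (12320649, 719780).  Check: 12320649²=151798391781201, 293·719780²=151798391781200, difference 1.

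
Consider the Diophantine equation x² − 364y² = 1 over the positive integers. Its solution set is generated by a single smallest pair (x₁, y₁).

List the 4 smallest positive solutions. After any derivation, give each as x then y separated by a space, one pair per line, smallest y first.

4954951 259710
49103078824801 2573700648420
486606699052048124551 25505121203178395130
4822224700149240710505379201 252753251621617410554928840

√364 = [19; 12,1,2,3,1,8,1,3,2,1,12,38, …], period ℓ=12 (even) → k=11
step 0: (19, 1)  from 19·(1,0) + (0,1)
step 1: (229, 12)  from 12·(19,1) + (1,0)
step 2: (248, 13)  from 1·(229,12) + (19,1)
step 3: (725, 38)  from 2·(248,13) + (229,12)
step 4: (2423, 127)  from 3·(725,38) + (248,13)
step 5: (3148, 165)  from 1·(2423,127) + (725,38)
step 6: (27607, 1447)  from 8·(3148,165) + (2423,127)
step 7: (30755, 1612)  from 1·(27607,1447) + (3148,165)
step 8: (119872, 6283)  from 3·(30755,1612) + (27607,1447)
step 9: (270499, 14178)  from 2·(119872,6283) + (30755,1612)
step 10: (390371, 20461)  from 1·(270499,14178) + (119872,6283)
step 11: (4954951, 259710)  from 12·(390371,20461) + (270499,14178)
(x₁, y₁) = (4954951, 259710);  4954951² − 364·259710² = 1 ✓
(x_2, y_2) = (4954951·4954951 + 364·259710·259710, 4954951·259710 + 259710·4954951) = (49103078824801, 2573700648420)
(x_3, y_3) = (4954951·49103078824801 + 364·259710·2573700648420, 4954951·2573700648420 + 259710·49103078824801) = (486606699052048124551, 25505121203178395130)
(x_4, y_4) = (4954951·486606699052048124551 + 364·259710·25505121203178395130, 4954951·25505121203178395130 + 259710·486606699052048124551) = (4822224700149240710505379201, 252753251621617410554928840)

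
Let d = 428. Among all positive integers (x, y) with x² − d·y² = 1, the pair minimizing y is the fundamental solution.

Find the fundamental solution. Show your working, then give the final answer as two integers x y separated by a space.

1850887 89466

[20; 1,2,4,1,5,10,5,1,4,2,1,40] for √428; ℓ=12 ⇒ convergent index 11
step 0: (20, 1)  from 20·(1,0) + (0,1)
step 1: (21, 1)  from 1·(20,1) + (1,0)
step 2: (62, 3)  from 2·(21,1) + (20,1)
step 3: (269, 13)  from 4·(62,3) + (21,1)
step 4: (331, 16)  from 1·(269,13) + (62,3)
step 5: (1924, 93)  from 5·(331,16) + (269,13)
step 6: (19571, 946)  from 10·(1924,93) + (331,16)
step 7: (99779, 4823)  from 5·(19571,946) + (1924,93)
step 8: (119350, 5769)  from 1·(99779,4823) + (19571,946)
…
step 10: (1273708, 61567)  from 2·(577179,27899) + (119350,5769)
step 11: (1850887, 89466)  from 1·(1273708,61567) + (577179,27899)
→ (1850887, 89466).  Check: 1850887²=3425782686769, 428·89466²=3425782686768, difference 1.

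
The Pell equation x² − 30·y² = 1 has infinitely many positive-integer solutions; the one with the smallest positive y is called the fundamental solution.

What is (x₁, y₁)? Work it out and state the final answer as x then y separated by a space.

[5; 2,10] for √30; ℓ=2 ⇒ convergent index 1
i=0: a=5 ⇒ p=5, q=1
i=1: a=2 ⇒ p=11, q=2
→ (11, 2).  Check: 11²=121, 30·2²=120, difference 1.

11 2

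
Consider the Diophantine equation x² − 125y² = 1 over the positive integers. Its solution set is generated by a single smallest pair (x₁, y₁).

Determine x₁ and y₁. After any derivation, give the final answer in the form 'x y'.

930249 83204

√125 → a₀=11, period (5,1,1,5,22); ℓ=5 odd so k=9
step 0: (11, 1)  from 11·(1,0) + (0,1)
…
step 2: (67, 6)  from 1·(56,5) + (11,1)
…
step 4: (682, 61)  from 5·(123,11) + (67,6)
…
step 8: (167761, 15005)  from 1·(91444,8179) + (76317,6826)
step 9: (930249, 83204)  from 5·(167761,15005) + (91444,8179)
fundamental: x₁=930249, y₁=83204  (since 865363202001 − 125·6922905616 = 1)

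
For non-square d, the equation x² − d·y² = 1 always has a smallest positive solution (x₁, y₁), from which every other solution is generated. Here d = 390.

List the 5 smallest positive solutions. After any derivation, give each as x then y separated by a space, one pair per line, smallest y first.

√390 → a₀=19, period (1,2,1,38); ℓ=4 even so k=3
a_0=19:  p_0=19·1+0=19,  q_0=19·0+1=1
a_1=1:  p_1=1·19+1=20,  q_1=1·1+0=1
a_2=2:  p_2=2·20+19=59,  q_2=2·1+1=3
a_3=1:  p_3=1·59+20=79,  q_3=1·3+1=4
→ (79, 4).  Check: 79²=6241, 390·4²=6240, difference 1.
(79+4√390)^2 = 12481 + 632√390
(79+4√390)^3 = 1971919 + 99852√390
(79+4√390)^4 = 311550721 + 15775984√390
(79+4√390)^5 = 49223041999 + 2492505620√390

79 4
12481 632
1971919 99852
311550721 15775984
49223041999 2492505620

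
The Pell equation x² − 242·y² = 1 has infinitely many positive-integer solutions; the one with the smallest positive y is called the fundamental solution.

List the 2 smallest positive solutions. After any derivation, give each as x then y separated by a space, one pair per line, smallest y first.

19601 1260
768398401 49394520

d=242: √d = [15; 1,1,3,1,14,1,3,1,1,30] (ℓ=10, even), read p_9/q_9
a_0=15:  p_0=15·1+0=15,  q_0=15·0+1=1
a_1=1:  p_1=1·15+1=16,  q_1=1·1+0=1
a_2=1:  p_2=1·16+15=31,  q_2=1·1+1=2
a_3=3:  p_3=3·31+16=109,  q_3=3·2+1=7
a_4=1:  p_4=1·109+31=140,  q_4=1·7+2=9
a_5=14:  p_5=14·140+109=2069,  q_5=14·9+7=133
a_6=1:  p_6=1·2069+140=2209,  q_6=1·133+9=142
a_7=3:  p_7=3·2209+2069=8696,  q_7=3·142+133=559
a_8=1:  p_8=1·8696+2209=10905,  q_8=1·559+142=701
a_9=1:  p_9=1·10905+8696=19601,  q_9=1·701+559=1260
→ (19601, 1260).  Check: 19601²=384199201, 242·1260²=384199200, difference 1.
(x_2, y_2) = (19601·19601 + 242·1260·1260, 19601·1260 + 1260·19601) = (768398401, 49394520)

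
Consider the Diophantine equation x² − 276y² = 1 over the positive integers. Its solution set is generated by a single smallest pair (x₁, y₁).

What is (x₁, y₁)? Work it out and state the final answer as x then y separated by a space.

7775 468

√276 → a₀=16, period (1,1,1,1,2,2,2,1,1,1,1,32); ℓ=12 even so k=11
step 0: (16, 1)  from 16·(1,0) + (0,1)
…
step 3: (50, 3)  from 1·(33,2) + (17,1)
step 4: (83, 5)  from 1·(50,3) + (33,2)
…
step 6: (515, 31)  from 2·(216,13) + (83,5)
step 7: (1246, 75)  from 2·(515,31) + (216,13)
…
step 10: (4768, 287)  from 1·(3007,181) + (1761,106)
step 11: (7775, 468)  from 1·(4768,287) + (3007,181)
→ (7775, 468).  Check: 7775²=60450625, 276·468²=60450624, difference 1.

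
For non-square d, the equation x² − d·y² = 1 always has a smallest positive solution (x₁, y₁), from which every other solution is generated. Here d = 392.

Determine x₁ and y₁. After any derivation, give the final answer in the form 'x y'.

d=392: √d = [19; 1,3,1,38] (ℓ=4, even), read p_3/q_3
a_0=19:  p_0=19·1+0=19,  q_0=19·0+1=1
…
a_2=3:  p_2=3·20+19=79,  q_2=3·1+1=4
a_3=1:  p_3=1·79+20=99,  q_3=1·4+1=5
(x₁, y₁) = (99, 5);  99² − 392·5² = 1 ✓

99 5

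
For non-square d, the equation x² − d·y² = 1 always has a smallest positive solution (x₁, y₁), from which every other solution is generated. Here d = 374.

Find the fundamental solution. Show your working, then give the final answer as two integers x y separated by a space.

[19; 2,1,18,1,2,38] for √374; ℓ=6 ⇒ convergent index 5
a_0=19:  p_0=19·1+0=19,  q_0=19·0+1=1
…
a_4=1:  p_4=1·1083+58=1141,  q_4=1·56+3=59
a_5=2:  p_5=2·1141+1083=3365,  q_5=2·59+56=174
fundamental: x₁=3365, y₁=174  (since 11323225 − 374·30276 = 1)

3365 174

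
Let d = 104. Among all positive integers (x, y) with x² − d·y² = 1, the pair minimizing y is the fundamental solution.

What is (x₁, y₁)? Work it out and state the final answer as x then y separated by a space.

√104 → a₀=10, period (5,20); ℓ=2 even so k=1
a_0=10:  p_0=10·1+0=10,  q_0=10·0+1=1
a_1=5:  p_1=5·10+1=51,  q_1=5·1+0=5
(x₁, y₁) = (51, 5);  51² − 104·5² = 1 ✓

51 5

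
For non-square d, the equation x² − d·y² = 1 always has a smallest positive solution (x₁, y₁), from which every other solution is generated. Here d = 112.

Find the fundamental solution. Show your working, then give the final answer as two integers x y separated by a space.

127 12

[10; 1,1,2,1,1,20] for √112; ℓ=6 ⇒ convergent index 5
i=0: a=10 ⇒ p=10, q=1
i=1: a=1 ⇒ p=11, q=1
i=2: a=1 ⇒ p=21, q=2
…
i=4: a=1 ⇒ p=74, q=7
i=5: a=1 ⇒ p=127, q=12
fundamental: x₁=127, y₁=12  (since 16129 − 112·144 = 1)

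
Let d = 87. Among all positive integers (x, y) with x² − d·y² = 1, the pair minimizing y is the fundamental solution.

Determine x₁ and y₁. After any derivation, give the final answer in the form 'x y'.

28 3

d=87: √d = [9; 3,18] (ℓ=2, even), read p_1/q_1
i=0: a=9 ⇒ p=9, q=1
i=1: a=3 ⇒ p=28, q=3
fundamental: x₁=28, y₁=3  (since 784 − 87·9 = 1)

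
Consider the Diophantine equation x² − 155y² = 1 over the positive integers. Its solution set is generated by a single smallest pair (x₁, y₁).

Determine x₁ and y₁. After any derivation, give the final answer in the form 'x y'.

√155 → a₀=12, period (2,4,2,24); ℓ=4 even so k=3
step 0: (12, 1)  from 12·(1,0) + (0,1)
step 1: (25, 2)  from 2·(12,1) + (1,0)
step 2: (112, 9)  from 4·(25,2) + (12,1)
step 3: (249, 20)  from 2·(112,9) + (25,2)
(x₁, y₁) = (249, 20);  249² − 155·20² = 1 ✓

249 20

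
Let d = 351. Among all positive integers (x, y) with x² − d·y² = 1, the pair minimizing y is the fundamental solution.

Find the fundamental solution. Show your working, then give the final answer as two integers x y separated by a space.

62425 3332

√351 → a₀=18, period (1,2,1,3,2,2,2,3,1,2,1,36); ℓ=12 even so k=11
i=0: a=18 ⇒ p=18, q=1
i=1: a=1 ⇒ p=19, q=1
…
i=3: a=1 ⇒ p=75, q=4
i=4: a=3 ⇒ p=281, q=15
i=5: a=2 ⇒ p=637, q=34
…
i=7: a=2 ⇒ p=3747, q=200
…
i=10: a=2 ⇒ p=45882, q=2449
i=11: a=1 ⇒ p=62425, q=3332
→ (62425, 3332).  Check: 62425²=3896880625, 351·3332²=3896880624, difference 1.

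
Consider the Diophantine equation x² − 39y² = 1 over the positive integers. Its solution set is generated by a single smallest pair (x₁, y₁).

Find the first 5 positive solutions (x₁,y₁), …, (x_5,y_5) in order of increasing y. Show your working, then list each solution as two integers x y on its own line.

[6; 4,12] for √39; ℓ=2 ⇒ convergent index 1
i=0: a=6 ⇒ p=6, q=1
i=1: a=4 ⇒ p=25, q=4
→ (25, 4).  Check: 25²=625, 39·4²=624, difference 1.
n=2: (25,4)∘(25,4) = (25·25+39·4·4, 25·4+4·25) = (1249,200)
n=3: (1249,200)∘(25,4) = (25·1249+39·4·200, 25·200+4·1249) = (62425,9996)
n=4: (62425,9996)∘(25,4) = (25·62425+39·4·9996, 25·9996+4·62425) = (3120001,499600)
n=5: (3120001,499600)∘(25,4) = (25·3120001+39·4·499600, 25·499600+4·3120001) = (155937625,24970004)

25 4
1249 200
62425 9996
3120001 499600
155937625 24970004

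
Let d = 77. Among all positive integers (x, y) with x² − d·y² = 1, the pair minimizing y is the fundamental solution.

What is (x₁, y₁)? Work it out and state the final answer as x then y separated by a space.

351 40

√77 → a₀=8, period (1,3,2,3,1,16); ℓ=6 even so k=5
step 0: (8, 1)  from 8·(1,0) + (0,1)
step 1: (9, 1)  from 1·(8,1) + (1,0)
step 2: (35, 4)  from 3·(9,1) + (8,1)
step 3: (79, 9)  from 2·(35,4) + (9,1)
step 4: (272, 31)  from 3·(79,9) + (35,4)
step 5: (351, 40)  from 1·(272,31) + (79,9)
→ (351, 40).  Check: 351²=123201, 77·40²=123200, difference 1.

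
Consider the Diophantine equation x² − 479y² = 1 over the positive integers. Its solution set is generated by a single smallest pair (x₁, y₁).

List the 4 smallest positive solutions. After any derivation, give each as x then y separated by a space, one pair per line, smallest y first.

√479 → a₀=21, period (1,7,1,3,2,21,2,3,1,7,1,42); ℓ=12 even so k=11
i=0: a=21 ⇒ p=21, q=1
…
i=2: a=7 ⇒ p=175, q=8
…
i=4: a=3 ⇒ p=766, q=35
i=5: a=2 ⇒ p=1729, q=79
…
i=7: a=2 ⇒ p=75879, q=3467
…
i=9: a=1 ⇒ p=340591, q=15562
i=10: a=7 ⇒ p=2648849, q=121029
i=11: a=1 ⇒ p=2989440, q=136591
(x₁, y₁) = (2989440, 136591);  2989440² − 479·136591² = 1 ✓
(2989440+136591√479)^2 = 17873503027199 + 816661198080√479
(2989440+136591√479)^3 = 106863529779256567680 + 4882719303976413809√479
(2989440+136591√479)^4 = 638924220926583633867571201 + 29193192792157684333155840√479

2989440 136591
17873503027199 816661198080
106863529779256567680 4882719303976413809
638924220926583633867571201 29193192792157684333155840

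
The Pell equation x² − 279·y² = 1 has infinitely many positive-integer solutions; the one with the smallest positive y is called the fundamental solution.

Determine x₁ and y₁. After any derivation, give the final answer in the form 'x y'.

d=279: √d = [16; 1,2,2,1,2,2,1,32] (ℓ=8, even), read p_7/q_7
a_0=16:  p_0=16·1+0=16,  q_0=16·0+1=1
a_1=1:  p_1=1·16+1=17,  q_1=1·1+0=1
a_2=2:  p_2=2·17+16=50,  q_2=2·1+1=3
a_3=2:  p_3=2·50+17=117,  q_3=2·3+1=7
…
a_5=2:  p_5=2·167+117=451,  q_5=2·10+7=27
a_6=2:  p_6=2·451+167=1069,  q_6=2·27+10=64
a_7=1:  p_7=1·1069+451=1520,  q_7=1·64+27=91
→ (1520, 91).  Check: 1520²=2310400, 279·91²=2310399, difference 1.

1520 91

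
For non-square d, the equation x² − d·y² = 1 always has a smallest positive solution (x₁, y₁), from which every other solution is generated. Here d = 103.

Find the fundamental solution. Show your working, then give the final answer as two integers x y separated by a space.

√103 → a₀=10, period (6,1,2,1,1,9,1,1,2,1,6,20); ℓ=12 even so k=11
a_0=10:  p_0=10·1+0=10,  q_0=10·0+1=1
a_1=6:  p_1=6·10+1=61,  q_1=6·1+0=6
a_2=1:  p_2=1·61+10=71,  q_2=1·6+1=7
…
a_4=1:  p_4=1·203+71=274,  q_4=1·20+7=27
a_5=1:  p_5=1·274+203=477,  q_5=1·27+20=47
a_6=9:  p_6=9·477+274=4567,  q_6=9·47+27=450
a_7=1:  p_7=1·4567+477=5044,  q_7=1·450+47=497
a_8=1:  p_8=1·5044+4567=9611,  q_8=1·497+450=947
a_9=2:  p_9=2·9611+5044=24266,  q_9=2·947+497=2391
a_10=1:  p_10=1·24266+9611=33877,  q_10=1·2391+947=3338
a_11=6:  p_11=6·33877+24266=227528,  q_11=6·3338+2391=22419
fundamental: x₁=227528, y₁=22419  (since 51768990784 − 103·502611561 = 1)

227528 22419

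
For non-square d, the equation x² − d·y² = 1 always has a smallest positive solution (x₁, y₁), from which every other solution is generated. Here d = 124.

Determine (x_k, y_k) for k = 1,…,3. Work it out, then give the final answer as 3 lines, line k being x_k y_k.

4620799 414960
42703566796801 3834893506080
394649197502177907199 35440544156001500880

√124 → a₀=11, period (7,2,1,1,1,…,2,7,22); ℓ=16 even so k=15
i=0: a=11 ⇒ p=11, q=1
…
i=2: a=2 ⇒ p=167, q=15
…
i=6: a=3 ⇒ p=2383, q=214
i=7: a=1 ⇒ p=3040, q=273
…
i=11: a=1 ⇒ p=84875, q=7622
i=12: a=1 ⇒ p=152167, q=13665
…
i=14: a=2 ⇒ p=626251, q=56239
i=15: a=7 ⇒ p=4620799, q=414960
→ (4620799, 414960).  Check: 4620799²=21351783398401, 124·414960²=21351783398400, difference 1.
(x_2, y_2) = (4620799·4620799 + 124·414960·414960, 4620799·414960 + 414960·4620799) = (42703566796801, 3834893506080)
(x_3, y_3) = (4620799·42703566796801 + 124·414960·3834893506080, 4620799·3834893506080 + 414960·42703566796801) = (394649197502177907199, 35440544156001500880)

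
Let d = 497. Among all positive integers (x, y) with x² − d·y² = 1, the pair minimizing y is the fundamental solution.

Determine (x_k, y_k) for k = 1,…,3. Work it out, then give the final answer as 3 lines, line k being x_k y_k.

[22; 3,2,2,5,6,5,2,2,3,44] for √497; ℓ=10 ⇒ convergent index 9
i=0: a=22 ⇒ p=22, q=1
…
i=3: a=2 ⇒ p=379, q=17
…
i=5: a=6 ⇒ p=12685, q=569
…
i=8: a=2 ⇒ p=352750, q=15823
i=9: a=3 ⇒ p=1201887, q=53912
→ (1201887, 53912).  Check: 1201887²=1444532360769, 497·53912²=1444532360768, difference 1.
n=2: (1201887,53912)∘(1201887,53912) = (1201887·1201887+497·53912·53912, 1201887·53912+53912·1201887) = (2889064721537,129592263888)
n=3: (2889064721537,129592263888)∘(1201887,53912) = (1201887·2889064721537+497·53912·129592263888, 1201887·129592263888+53912·2889064721537) = (6944658661946678751,311510514535059400)

1201887 53912
2889064721537 129592263888
6944658661946678751 311510514535059400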